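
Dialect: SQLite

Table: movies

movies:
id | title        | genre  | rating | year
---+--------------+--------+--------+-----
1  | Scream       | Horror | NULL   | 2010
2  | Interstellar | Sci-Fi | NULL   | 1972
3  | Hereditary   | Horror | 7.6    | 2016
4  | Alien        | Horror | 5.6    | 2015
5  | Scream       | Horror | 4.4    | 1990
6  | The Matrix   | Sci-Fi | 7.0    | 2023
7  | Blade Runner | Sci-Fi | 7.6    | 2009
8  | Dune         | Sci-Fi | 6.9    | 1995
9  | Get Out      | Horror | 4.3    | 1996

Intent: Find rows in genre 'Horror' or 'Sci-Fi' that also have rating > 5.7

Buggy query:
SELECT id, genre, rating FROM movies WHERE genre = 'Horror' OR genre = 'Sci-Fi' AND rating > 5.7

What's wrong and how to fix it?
Bug: Without parentheses, AND is evaluated before OR, so the rating filter only applies to the 'Sci-Fi' branch

Fix: Group the OR with parentheses (or use IN), then AND the threshold

Corrected query:
SELECT id, genre, rating FROM movies WHERE (genre = 'Horror' OR genre = 'Sci-Fi') AND rating > 5.7

Result:
id | genre  | rating
---+--------+-------
3  | Horror | 7.6   
6  | Sci-Fi | 7     
7  | Sci-Fi | 7.6   
8  | Sci-Fi | 6.9   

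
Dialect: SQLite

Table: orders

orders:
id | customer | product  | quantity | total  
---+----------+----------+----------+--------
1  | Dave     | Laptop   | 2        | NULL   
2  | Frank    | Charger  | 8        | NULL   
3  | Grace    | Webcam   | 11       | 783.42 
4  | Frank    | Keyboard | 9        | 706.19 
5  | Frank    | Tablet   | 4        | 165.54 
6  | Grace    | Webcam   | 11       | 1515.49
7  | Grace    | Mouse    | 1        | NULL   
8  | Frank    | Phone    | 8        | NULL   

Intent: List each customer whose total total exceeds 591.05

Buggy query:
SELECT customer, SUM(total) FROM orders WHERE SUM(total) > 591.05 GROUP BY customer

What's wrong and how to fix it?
Bug: Aggregate functions cannot appear in a WHERE clause

Fix: Move the aggregate condition to a HAVING clause

Corrected query:
SELECT customer, SUM(total) FROM orders GROUP BY customer HAVING SUM(total) > 591.05

Result:
customer | SUM(total)
---------+-----------
Frank    | 871.73    
Grace    | 2298.91   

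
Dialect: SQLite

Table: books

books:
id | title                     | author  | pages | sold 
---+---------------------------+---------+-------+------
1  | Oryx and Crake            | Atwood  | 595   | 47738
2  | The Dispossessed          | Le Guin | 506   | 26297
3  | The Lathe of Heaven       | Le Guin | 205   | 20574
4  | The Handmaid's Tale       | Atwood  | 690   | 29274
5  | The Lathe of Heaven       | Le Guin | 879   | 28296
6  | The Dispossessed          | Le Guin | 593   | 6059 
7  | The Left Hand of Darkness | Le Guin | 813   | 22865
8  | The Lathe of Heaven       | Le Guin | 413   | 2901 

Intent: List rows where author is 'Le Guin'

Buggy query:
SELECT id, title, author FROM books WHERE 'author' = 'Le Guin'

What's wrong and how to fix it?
Bug: Single quotes denote string literals in SQL; the column name is being compared as a constant string

Fix: Remove the quotes around the column name (or use double quotes for an identifier)

Corrected query:
SELECT id, title, author FROM books WHERE author = 'Le Guin'

Result:
id | title                     | author 
---+---------------------------+--------
2  | The Dispossessed          | Le Guin
3  | The Lathe of Heaven       | Le Guin
5  | The Lathe of Heaven       | Le Guin
6  | The Dispossessed          | Le Guin
7  | The Left Hand of Darkness | Le Guin
8  | The Lathe of Heaven       | Le Guin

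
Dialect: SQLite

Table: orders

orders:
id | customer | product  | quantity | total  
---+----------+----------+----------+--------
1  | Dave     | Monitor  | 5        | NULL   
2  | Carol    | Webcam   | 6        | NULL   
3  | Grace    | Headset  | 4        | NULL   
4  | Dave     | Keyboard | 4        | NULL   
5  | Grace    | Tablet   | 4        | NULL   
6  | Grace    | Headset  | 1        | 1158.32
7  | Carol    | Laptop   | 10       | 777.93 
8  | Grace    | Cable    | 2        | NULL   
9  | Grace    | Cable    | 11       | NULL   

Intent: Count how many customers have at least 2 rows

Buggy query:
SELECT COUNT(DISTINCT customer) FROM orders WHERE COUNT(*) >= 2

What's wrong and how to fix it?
Bug: WHERE filters individual rows, not groups, so a group-level COUNT is invalid there

Fix: Group first with HAVING COUNT(*) >= 2, then COUNT the resulting groups

Corrected query:
SELECT COUNT(*) FROM (SELECT customer FROM orders GROUP BY customer HAVING COUNT(*) >= 2)

Result:
COUNT(*)
--------
3       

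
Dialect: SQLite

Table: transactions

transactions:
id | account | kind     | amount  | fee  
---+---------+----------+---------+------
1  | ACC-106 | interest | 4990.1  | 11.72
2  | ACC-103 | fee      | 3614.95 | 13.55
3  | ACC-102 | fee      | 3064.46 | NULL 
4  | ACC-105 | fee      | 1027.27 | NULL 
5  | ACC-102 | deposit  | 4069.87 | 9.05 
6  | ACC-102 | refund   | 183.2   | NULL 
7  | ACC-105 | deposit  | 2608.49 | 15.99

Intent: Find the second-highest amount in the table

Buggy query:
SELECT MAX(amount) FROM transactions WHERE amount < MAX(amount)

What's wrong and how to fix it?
Bug: The inner MAX is an aggregate inside WHERE, which is not allowed

Fix: Put the inner MAX in a scalar subquery

Corrected query:
SELECT MAX(amount) FROM transactions WHERE amount < (SELECT MAX(amount) FROM transactions)

Result:
MAX(amount)
-----------
4069.87    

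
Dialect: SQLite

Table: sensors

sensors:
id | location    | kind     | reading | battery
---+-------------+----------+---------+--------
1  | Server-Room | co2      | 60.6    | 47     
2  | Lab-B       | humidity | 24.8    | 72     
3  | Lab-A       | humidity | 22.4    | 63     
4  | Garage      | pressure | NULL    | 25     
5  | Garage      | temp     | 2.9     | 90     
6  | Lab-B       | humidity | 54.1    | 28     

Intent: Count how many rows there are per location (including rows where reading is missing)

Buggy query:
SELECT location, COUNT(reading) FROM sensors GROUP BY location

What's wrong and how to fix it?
Bug: COUNT(column) counts non-NULL values only; rows with NULL reading aren't counted

Fix: Use COUNT(*) to count all rows regardless of NULL

Corrected query:
SELECT location, COUNT(*) FROM sensors GROUP BY location

Result:
location    | COUNT(*)
------------+---------
Garage      | 2       
Lab-A       | 1       
Lab-B       | 2       
Server-Room | 1       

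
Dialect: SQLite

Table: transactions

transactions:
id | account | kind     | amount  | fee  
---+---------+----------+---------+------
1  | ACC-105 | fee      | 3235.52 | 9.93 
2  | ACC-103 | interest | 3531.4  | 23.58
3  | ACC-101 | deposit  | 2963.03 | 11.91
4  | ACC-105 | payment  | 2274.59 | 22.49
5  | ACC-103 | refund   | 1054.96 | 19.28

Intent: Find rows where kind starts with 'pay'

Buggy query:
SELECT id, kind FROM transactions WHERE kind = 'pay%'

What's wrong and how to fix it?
Bug: '=' compares the literal string including the % character; pattern matching needs LIKE

Fix: Replace '=' with LIKE so 'pay%' is treated as a pattern

Corrected query:
SELECT id, kind FROM transactions WHERE kind LIKE 'pay%'

Result:
id | kind   
---+--------
4  | payment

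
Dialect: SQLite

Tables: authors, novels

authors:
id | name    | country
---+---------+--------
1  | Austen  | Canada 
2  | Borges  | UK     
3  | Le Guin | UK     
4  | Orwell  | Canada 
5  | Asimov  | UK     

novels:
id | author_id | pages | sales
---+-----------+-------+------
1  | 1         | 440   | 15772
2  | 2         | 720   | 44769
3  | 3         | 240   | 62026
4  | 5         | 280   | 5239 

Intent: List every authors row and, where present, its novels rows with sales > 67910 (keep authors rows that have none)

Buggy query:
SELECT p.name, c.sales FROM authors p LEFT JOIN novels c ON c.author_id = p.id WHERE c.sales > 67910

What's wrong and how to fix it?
Bug: Filtering c.sales in WHERE discards the NULL rows produced by LEFT JOIN, turning it into an inner join

Fix: Move the right-table condition into the ON clause so unmatched parents are kept

Corrected query:
SELECT p.name, c.sales FROM authors p LEFT JOIN novels c ON c.author_id = p.id AND c.sales > 67910

Result:
name    | sales
--------+------
Austen  | NULL 
Borges  | NULL 
Le Guin | NULL 
Orwell  | NULL 
Asimov  | NULL 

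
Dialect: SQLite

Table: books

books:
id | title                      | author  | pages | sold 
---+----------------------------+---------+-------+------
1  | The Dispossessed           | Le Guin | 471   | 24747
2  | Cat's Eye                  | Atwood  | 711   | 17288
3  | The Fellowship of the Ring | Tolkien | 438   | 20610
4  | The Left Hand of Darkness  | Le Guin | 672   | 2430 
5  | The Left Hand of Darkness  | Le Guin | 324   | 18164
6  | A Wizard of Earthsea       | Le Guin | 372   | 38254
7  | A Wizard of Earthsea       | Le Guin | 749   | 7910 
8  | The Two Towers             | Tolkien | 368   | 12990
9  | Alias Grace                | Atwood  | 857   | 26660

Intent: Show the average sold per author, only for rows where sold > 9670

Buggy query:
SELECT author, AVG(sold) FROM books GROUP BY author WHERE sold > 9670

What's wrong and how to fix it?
Bug: Row-level WHERE must come before GROUP BY in the clause order

Fix: Place WHERE between FROM and GROUP BY

Corrected query:
SELECT author, AVG(sold) FROM books WHERE sold > 9670 GROUP BY author

Result:
author  | AVG(sold)
--------+----------
Atwood  | 21974    
Le Guin | 27055    
Tolkien | 16800    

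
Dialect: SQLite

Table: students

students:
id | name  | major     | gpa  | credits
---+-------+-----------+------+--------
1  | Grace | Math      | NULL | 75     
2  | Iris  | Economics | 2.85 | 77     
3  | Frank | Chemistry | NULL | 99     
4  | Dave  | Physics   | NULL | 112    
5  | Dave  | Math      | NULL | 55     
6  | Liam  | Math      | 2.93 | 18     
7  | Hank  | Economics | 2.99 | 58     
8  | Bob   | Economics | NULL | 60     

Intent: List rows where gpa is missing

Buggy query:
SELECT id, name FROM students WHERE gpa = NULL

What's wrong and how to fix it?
Bug: '= NULL' is always unknown in SQL three-valued logic, so no rows match

Fix: Replace '= NULL' with 'IS NULL'

Corrected query:
SELECT id, name FROM students WHERE gpa IS NULL

Result:
id | name 
---+------
1  | Grace
3  | Frank
4  | Dave 
5  | Dave 
8  | Bob  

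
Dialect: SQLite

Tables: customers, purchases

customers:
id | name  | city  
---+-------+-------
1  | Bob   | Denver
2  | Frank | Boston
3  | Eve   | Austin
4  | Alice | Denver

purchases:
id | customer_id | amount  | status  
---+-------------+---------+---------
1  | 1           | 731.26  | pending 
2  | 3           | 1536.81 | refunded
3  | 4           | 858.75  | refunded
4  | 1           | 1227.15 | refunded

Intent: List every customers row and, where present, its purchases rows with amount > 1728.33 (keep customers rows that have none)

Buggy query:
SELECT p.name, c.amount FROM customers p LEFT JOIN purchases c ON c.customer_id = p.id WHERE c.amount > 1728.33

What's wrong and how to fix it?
Bug: A WHERE condition on the right-hand table after LEFT JOIN drops unmatched parents

Fix: Move the right-table condition into the ON clause so unmatched parents are kept

Corrected query:
SELECT p.name, c.amount FROM customers p LEFT JOIN purchases c ON c.customer_id = p.id AND c.amount > 1728.33

Result:
name  | amount
------+-------
Bob   | NULL  
Frank | NULL  
Eve   | NULL  
Alice | NULL  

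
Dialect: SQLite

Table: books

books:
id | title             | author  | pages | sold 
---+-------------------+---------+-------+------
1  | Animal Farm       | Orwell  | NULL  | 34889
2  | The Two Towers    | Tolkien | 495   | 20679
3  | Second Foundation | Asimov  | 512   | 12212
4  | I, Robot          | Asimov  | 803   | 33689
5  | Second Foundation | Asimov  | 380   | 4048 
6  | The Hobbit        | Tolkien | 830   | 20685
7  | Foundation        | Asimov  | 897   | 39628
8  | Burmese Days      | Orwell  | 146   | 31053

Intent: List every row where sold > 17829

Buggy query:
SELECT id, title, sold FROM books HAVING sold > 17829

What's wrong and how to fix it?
Bug: HAVING filters the output of aggregation, but this query has no GROUP BY and no aggregate functions, so SQLite rejects it (HAVING clause on a non-aggregate query); the condition here is per row

Fix: Use WHERE for row-level filtering

Corrected query:
SELECT id, title, sold FROM books WHERE sold > 17829

Result:
id | title          | sold 
---+----------------+------
1  | Animal Farm    | 34889
2  | The Two Towers | 20679
4  | I, Robot       | 33689
6  | The Hobbit     | 20685
7  | Foundation     | 39628
8  | Burmese Days   | 31053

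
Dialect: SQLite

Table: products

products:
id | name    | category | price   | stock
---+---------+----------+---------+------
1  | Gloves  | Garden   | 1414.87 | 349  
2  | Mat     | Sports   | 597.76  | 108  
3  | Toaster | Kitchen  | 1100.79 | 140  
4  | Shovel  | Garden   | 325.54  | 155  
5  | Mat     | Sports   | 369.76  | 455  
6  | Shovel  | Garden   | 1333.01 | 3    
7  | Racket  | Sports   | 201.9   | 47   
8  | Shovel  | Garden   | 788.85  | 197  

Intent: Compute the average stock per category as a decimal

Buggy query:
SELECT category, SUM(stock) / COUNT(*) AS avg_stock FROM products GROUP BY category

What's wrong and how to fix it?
Bug: Both operands are integers, so '/' performs integer division and truncates

Fix: Cast one side to REAL so the division keeps the fractional part

Corrected query:
SELECT category, SUM(stock) * 1.0 / COUNT(*) AS avg_stock FROM products GROUP BY category

Result:
category | avg_stock 
---------+-----------
Garden   | 176       
Kitchen  | 140       
Sports   | 203.333333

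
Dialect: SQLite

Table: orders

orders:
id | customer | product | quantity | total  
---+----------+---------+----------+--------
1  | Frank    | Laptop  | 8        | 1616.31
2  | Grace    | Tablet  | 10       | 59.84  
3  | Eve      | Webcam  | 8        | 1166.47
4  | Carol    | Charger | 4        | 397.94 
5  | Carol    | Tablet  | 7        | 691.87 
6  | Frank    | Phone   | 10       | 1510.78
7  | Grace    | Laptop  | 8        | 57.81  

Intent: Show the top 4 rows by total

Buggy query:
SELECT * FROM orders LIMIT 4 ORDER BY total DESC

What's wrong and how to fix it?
Bug: ORDER BY cannot follow LIMIT; LIMIT is the final clause

Fix: Sort with ORDER BY, then apply LIMIT

Corrected query:
SELECT * FROM orders ORDER BY total DESC LIMIT 4

Result:
id | customer | product | quantity | total  
---+----------+---------+----------+--------
1  | Frank    | Laptop  | 8        | 1616.31
6  | Frank    | Phone   | 10       | 1510.78
3  | Eve      | Webcam  | 8        | 1166.47
5  | Carol    | Tablet  | 7        | 691.87 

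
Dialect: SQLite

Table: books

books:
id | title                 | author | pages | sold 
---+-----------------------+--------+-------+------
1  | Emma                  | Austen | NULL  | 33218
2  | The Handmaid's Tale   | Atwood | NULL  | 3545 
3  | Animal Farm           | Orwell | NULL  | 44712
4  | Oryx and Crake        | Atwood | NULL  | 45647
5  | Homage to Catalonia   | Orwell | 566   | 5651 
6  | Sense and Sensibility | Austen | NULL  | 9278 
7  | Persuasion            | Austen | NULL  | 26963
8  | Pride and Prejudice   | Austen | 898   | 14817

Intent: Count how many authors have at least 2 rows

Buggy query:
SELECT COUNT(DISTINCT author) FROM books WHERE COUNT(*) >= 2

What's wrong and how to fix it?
Bug: WHERE filters individual rows, not groups, so a group-level COUNT is invalid there

Fix: Group first with HAVING COUNT(*) >= 2, then COUNT the resulting groups

Corrected query:
SELECT COUNT(*) FROM (SELECT author FROM books GROUP BY author HAVING COUNT(*) >= 2)

Result:
COUNT(*)
--------
3       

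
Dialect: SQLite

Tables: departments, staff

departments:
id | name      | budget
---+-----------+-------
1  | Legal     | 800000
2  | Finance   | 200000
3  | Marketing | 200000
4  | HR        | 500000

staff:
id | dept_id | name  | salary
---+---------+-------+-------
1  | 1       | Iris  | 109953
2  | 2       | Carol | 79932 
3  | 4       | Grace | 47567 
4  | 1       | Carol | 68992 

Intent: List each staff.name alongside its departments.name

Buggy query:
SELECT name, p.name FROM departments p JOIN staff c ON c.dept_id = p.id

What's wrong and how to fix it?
Bug: 'name' exists in both joined tables, so the database can't tell which one is meant

Fix: Qualify the column with its table alias (c.name)

Corrected query:
SELECT c.name, p.name FROM departments p JOIN staff c ON c.dept_id = p.id

Result:
name  | name   
------+--------
Iris  | Legal  
Carol | Finance
Grace | HR     
Carol | Legal  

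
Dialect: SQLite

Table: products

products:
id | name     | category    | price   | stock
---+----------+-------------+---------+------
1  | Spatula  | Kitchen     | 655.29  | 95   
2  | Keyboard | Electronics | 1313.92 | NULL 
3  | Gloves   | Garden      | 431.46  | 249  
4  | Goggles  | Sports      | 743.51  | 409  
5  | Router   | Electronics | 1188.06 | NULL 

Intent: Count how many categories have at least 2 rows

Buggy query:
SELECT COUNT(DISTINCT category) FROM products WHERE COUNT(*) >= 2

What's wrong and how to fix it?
Bug: COUNT(*) cannot appear in WHERE; the per-group count doesn't exist yet

Fix: Group first with HAVING COUNT(*) >= 2, then COUNT the resulting groups

Corrected query:
SELECT COUNT(*) FROM (SELECT category FROM products GROUP BY category HAVING COUNT(*) >= 2)

Result:
COUNT(*)
--------
1       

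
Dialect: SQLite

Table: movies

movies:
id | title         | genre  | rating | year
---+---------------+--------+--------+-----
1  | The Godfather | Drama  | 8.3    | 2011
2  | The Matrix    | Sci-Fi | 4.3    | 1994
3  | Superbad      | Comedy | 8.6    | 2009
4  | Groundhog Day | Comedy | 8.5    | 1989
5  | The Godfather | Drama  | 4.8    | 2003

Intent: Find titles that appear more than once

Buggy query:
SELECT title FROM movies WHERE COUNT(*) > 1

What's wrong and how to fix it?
Bug: COUNT(*) is an aggregate and cannot be used in WHERE

Fix: GROUP BY title, then filter groups with HAVING COUNT(*) > 1

Corrected query:
SELECT title FROM movies GROUP BY title HAVING COUNT(*) > 1

Result:
title        
-------------
The Godfather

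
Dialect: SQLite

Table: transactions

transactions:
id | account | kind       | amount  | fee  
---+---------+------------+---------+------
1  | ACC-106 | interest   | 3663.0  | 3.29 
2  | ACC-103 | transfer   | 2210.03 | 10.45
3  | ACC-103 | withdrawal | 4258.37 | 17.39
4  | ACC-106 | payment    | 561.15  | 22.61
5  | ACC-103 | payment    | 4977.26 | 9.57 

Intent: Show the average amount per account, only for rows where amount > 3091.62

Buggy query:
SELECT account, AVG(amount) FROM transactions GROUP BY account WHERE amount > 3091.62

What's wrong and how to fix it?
Bug: Row-level WHERE must come before GROUP BY in the clause order

Fix: Move the WHERE clause before GROUP BY

Corrected query:
SELECT account, AVG(amount) FROM transactions WHERE amount > 3091.62 GROUP BY account

Result:
account | AVG(amount)
--------+------------
ACC-103 | 4617.815   
ACC-106 | 3663       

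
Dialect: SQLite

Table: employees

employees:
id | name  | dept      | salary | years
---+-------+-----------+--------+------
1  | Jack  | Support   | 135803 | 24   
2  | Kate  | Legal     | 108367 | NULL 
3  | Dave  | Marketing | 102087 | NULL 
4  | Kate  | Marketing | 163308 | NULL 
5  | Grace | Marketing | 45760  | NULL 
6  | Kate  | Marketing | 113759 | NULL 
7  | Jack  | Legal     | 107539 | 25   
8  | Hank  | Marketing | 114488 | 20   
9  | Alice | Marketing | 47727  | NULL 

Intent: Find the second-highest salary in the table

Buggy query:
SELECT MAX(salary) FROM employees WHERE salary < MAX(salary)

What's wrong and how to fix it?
Bug: MAX(salary) on the right of the comparison is an aggregate-in-WHERE error

Fix: Put the inner MAX in a scalar subquery

Corrected query:
SELECT MAX(salary) FROM employees WHERE salary < (SELECT MAX(salary) FROM employees)

Result:
MAX(salary)
-----------
135803     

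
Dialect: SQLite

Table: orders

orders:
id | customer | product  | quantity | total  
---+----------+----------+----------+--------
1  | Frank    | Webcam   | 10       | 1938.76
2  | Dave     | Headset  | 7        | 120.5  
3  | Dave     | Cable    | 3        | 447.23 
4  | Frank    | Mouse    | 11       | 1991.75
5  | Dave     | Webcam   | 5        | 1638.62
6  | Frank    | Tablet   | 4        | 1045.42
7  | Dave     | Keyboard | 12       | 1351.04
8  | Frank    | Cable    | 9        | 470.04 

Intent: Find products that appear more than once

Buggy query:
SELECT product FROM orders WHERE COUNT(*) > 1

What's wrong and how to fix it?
Bug: COUNT(*) is an aggregate and cannot be used in WHERE

Fix: Group first, then use HAVING for the count condition

Corrected query:
SELECT product FROM orders GROUP BY product HAVING COUNT(*) > 1

Result:
product
-------
Cable  
Webcam 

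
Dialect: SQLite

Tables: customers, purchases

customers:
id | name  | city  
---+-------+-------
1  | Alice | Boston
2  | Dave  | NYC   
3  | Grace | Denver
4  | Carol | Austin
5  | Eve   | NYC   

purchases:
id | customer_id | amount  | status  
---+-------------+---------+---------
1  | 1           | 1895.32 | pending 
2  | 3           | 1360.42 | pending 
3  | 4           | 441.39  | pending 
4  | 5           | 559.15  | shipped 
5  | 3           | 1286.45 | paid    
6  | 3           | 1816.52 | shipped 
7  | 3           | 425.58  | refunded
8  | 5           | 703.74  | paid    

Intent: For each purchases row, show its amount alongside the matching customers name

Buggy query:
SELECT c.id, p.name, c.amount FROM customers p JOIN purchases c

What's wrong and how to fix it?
Bug: Missing join condition: each purchases row is matched to all customers rows instead of just its own

Fix: Specify the join condition linking the foreign key to the parent id

Corrected query:
SELECT c.id, p.name, c.amount FROM customers p JOIN purchases c ON c.customer_id = p.id

Result:
id | name  | amount 
---+-------+--------
1  | Alice | 1895.32
2  | Grace | 1360.42
3  | Carol | 441.39 
4  | Eve   | 559.15 
5  | Grace | 1286.45
6  | Grace | 1816.52
7  | Grace | 425.58 
8  | Eve   | 703.74 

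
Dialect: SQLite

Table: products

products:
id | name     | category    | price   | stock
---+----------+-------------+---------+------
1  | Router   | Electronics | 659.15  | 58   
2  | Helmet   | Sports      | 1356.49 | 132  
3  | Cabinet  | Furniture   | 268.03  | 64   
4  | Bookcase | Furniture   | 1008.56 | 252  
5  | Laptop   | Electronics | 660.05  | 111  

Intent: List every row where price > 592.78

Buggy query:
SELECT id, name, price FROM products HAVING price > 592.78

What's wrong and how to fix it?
Bug: This is a non-aggregate query (no GROUP BY, no aggregates), so in SQLite the HAVING clause is invalid here; a row-level condition belongs in WHERE

Fix: Use WHERE for row-level filtering

Corrected query:
SELECT id, name, price FROM products WHERE price > 592.78

Result:
id | name     | price  
---+----------+--------
1  | Router   | 659.15 
2  | Helmet   | 1356.49
4  | Bookcase | 1008.56
5  | Laptop   | 660.05 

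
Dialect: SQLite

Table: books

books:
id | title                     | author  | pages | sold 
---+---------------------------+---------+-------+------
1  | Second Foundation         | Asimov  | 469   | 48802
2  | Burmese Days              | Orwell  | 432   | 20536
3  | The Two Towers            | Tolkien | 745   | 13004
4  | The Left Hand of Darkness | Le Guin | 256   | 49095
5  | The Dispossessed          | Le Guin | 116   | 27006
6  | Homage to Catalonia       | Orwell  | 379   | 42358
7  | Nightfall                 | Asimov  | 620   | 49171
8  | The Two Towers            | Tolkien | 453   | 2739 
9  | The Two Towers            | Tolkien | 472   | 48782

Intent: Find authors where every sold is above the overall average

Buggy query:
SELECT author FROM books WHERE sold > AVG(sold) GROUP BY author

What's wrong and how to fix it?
Bug: AVG() is an aggregate; it can't sit directly in WHERE

Fix: Use a subquery for AVG and a HAVING MIN(...) filter so the condition holds for every row in the group

Corrected query:
SELECT author FROM books GROUP BY author HAVING MIN(sold) > (SELECT AVG(sold) FROM books)

Result:
author
------
Asimov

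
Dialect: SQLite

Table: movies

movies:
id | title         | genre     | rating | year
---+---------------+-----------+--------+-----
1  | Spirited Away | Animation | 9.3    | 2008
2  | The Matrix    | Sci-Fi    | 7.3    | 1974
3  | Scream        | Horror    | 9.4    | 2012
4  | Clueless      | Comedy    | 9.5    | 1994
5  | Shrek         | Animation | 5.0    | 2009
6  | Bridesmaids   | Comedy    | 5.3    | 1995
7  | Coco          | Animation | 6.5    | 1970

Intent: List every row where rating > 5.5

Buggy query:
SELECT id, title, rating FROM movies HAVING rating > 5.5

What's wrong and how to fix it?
Bug: This is a non-aggregate query (no GROUP BY, no aggregates), so in SQLite the HAVING clause is invalid here; a row-level condition belongs in WHERE

Fix: Replace HAVING with WHERE since the condition applies to individual rows

Corrected query:
SELECT id, title, rating FROM movies WHERE rating > 5.5

Result:
id | title         | rating
---+---------------+-------
1  | Spirited Away | 9.3   
2  | The Matrix    | 7.3   
3  | Scream        | 9.4   
4  | Clueless      | 9.5   
7  | Coco          | 6.5   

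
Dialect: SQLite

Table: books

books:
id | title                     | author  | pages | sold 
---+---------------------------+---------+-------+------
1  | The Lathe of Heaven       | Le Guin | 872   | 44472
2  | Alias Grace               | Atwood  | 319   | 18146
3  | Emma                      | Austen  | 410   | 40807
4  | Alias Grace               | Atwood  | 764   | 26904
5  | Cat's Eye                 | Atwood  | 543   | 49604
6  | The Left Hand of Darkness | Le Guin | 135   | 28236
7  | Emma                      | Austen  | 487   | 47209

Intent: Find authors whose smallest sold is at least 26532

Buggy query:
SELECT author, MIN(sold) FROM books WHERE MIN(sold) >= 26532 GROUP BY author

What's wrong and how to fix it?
Bug: MIN() in WHERE is a misuse of aggregate

Fix: Use HAVING for the per-group MIN condition

Corrected query:
SELECT author, MIN(sold) FROM books GROUP BY author HAVING MIN(sold) >= 26532

Result:
author  | MIN(sold)
--------+----------
Austen  | 40807    
Le Guin | 28236    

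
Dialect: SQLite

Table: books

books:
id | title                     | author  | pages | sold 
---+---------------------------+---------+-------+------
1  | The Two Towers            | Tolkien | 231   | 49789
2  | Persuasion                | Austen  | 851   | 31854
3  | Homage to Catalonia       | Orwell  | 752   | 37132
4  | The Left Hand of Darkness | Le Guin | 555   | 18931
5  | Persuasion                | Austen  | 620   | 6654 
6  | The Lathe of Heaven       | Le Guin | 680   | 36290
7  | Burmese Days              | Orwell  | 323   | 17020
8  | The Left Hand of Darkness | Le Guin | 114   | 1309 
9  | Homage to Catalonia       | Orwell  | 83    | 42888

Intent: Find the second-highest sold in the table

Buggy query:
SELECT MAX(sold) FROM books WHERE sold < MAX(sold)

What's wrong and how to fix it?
Bug: The inner MAX is an aggregate inside WHERE, which is not allowed

Fix: Compute the overall MAX in a subquery, then take MAX of rows below it

Corrected query:
SELECT MAX(sold) FROM books WHERE sold < (SELECT MAX(sold) FROM books)

Result:
MAX(sold)
---------
42888    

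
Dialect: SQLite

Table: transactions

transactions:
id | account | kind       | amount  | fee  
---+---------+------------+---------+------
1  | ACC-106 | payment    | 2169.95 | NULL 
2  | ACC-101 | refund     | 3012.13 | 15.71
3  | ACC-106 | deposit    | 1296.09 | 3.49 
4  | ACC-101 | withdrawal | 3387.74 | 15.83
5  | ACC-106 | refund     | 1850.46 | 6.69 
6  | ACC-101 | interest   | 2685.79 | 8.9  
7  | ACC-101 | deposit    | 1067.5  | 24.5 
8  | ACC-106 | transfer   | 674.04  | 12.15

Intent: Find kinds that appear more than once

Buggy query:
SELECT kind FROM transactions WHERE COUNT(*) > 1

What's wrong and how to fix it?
Bug: COUNT(*) is an aggregate and cannot be used in WHERE

Fix: Group first, then use HAVING for the count condition

Corrected query:
SELECT kind FROM transactions GROUP BY kind HAVING COUNT(*) > 1

Result:
kind   
-------
deposit
refund 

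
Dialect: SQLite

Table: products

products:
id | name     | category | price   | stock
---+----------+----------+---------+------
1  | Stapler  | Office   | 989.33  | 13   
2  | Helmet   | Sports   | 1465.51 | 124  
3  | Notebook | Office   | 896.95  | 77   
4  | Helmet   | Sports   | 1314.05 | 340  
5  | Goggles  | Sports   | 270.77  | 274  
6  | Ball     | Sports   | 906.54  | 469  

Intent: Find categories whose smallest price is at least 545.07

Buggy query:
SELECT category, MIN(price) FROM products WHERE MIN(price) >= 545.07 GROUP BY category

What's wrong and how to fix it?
Bug: MIN() in WHERE is a misuse of aggregate

Fix: Use HAVING for the per-group MIN condition

Corrected query:
SELECT category, MIN(price) FROM products GROUP BY category HAVING MIN(price) >= 545.07

Result:
category | MIN(price)
---------+-----------
Office   | 896.95    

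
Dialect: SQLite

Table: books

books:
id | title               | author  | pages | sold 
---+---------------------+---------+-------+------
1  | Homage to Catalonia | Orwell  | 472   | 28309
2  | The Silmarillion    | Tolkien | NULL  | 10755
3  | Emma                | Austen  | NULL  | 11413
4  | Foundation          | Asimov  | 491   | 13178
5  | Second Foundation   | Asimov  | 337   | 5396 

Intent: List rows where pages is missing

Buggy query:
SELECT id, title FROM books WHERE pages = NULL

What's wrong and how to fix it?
Bug: Comparing to NULL with '=' never matches; NULL = NULL is unknown, not true

Fix: Use IS NULL to test for NULL

Corrected query:
SELECT id, title FROM books WHERE pages IS NULL

Result:
id | title           
---+-----------------
2  | The Silmarillion
3  | Emma            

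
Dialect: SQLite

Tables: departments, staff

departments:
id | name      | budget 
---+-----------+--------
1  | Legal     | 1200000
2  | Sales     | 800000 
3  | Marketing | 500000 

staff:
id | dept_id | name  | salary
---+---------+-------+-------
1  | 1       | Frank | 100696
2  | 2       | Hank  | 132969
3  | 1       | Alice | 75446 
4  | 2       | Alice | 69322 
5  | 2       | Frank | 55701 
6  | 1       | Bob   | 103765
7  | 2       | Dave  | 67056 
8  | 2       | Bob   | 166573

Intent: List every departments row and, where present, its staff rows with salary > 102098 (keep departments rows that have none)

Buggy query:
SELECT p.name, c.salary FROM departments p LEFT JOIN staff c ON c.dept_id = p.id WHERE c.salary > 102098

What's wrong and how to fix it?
Bug: A WHERE condition on the right-hand table after LEFT JOIN drops unmatched parents

Fix: Move the right-table condition into the ON clause so unmatched parents are kept

Corrected query:
SELECT p.name, c.salary FROM departments p LEFT JOIN staff c ON c.dept_id = p.id AND c.salary > 102098

Result:
name      | salary
----------+-------
Legal     | 103765
Sales     | 132969
Sales     | 166573
Marketing | NULL  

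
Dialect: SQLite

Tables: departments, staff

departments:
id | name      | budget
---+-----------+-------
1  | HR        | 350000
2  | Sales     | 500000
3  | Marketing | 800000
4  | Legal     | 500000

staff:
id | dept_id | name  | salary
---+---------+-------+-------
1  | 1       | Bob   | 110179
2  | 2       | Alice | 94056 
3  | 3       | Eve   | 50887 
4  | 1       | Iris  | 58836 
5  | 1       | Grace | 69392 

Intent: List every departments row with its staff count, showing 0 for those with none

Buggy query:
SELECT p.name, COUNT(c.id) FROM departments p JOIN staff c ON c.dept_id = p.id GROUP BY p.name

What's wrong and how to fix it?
Bug: INNER JOIN drops departments rows that have no matching staff rows

Fix: Use LEFT JOIN so parents without children still appear (COUNT(c.id) gives 0)

Corrected query:
SELECT p.name, COUNT(c.id) FROM departments p LEFT JOIN staff c ON c.dept_id = p.id GROUP BY p.name

Result:
name      | COUNT(c.id)
----------+------------
HR        | 3          
Legal     | 0          
Marketing | 1          
Sales     | 1          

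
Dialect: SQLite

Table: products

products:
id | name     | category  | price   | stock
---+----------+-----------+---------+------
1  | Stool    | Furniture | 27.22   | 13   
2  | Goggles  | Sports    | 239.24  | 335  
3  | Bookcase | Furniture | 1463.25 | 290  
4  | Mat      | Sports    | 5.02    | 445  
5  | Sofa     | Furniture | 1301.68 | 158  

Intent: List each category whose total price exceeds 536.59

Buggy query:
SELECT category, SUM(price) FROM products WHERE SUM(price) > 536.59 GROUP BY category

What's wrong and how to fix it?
Bug: SUM(price) is an aggregate, but WHERE filters rows before aggregation

Fix: Use HAVING (which filters groups after aggregation) instead of WHERE

Corrected query:
SELECT category, SUM(price) FROM products GROUP BY category HAVING SUM(price) > 536.59

Result:
category  | SUM(price)
----------+-----------
Furniture | 2792.15   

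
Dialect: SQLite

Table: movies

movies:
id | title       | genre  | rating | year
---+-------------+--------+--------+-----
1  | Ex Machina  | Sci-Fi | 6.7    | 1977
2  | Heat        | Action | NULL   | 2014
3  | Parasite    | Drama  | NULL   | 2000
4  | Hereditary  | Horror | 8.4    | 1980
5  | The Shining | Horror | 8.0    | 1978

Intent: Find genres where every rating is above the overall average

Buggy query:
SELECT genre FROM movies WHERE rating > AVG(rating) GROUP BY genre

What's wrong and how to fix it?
Bug: WHERE evaluates per row before aggregation, so AVG() is unavailable

Fix: Use a subquery for AVG and a HAVING MIN(...) filter so the condition holds for every row in the group

Corrected query:
SELECT genre FROM movies GROUP BY genre HAVING MIN(rating) > (SELECT AVG(rating) FROM movies)

Result:
genre 
------
Horror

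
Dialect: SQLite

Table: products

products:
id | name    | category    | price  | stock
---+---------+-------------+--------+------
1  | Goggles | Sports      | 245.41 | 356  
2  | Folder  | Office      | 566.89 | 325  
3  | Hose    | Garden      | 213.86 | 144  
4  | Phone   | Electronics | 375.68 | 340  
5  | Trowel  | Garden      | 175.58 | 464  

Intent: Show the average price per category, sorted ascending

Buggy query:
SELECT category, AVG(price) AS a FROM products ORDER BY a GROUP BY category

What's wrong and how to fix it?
Bug: GROUP BY must precede ORDER BY

Fix: Reorder: SELECT … FROM … GROUP BY … ORDER BY …

Corrected query:
SELECT category, AVG(price) AS a FROM products GROUP BY category ORDER BY a

Result:
category    | a     
------------+-------
Garden      | 194.72
Sports      | 245.41
Electronics | 375.68
Office      | 566.89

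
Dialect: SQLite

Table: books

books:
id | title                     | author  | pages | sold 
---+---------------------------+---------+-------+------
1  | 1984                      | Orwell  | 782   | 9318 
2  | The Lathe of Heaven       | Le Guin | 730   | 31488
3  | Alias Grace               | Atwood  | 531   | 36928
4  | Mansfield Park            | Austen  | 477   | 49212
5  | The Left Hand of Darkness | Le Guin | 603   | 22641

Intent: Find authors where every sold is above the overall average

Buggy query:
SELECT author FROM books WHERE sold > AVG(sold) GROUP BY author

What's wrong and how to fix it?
Bug: AVG() is an aggregate; it can't sit directly in WHERE

Fix: Use a subquery for AVG and a HAVING MIN(...) filter so the condition holds for every row in the group

Corrected query:
SELECT author FROM books GROUP BY author HAVING MIN(sold) > (SELECT AVG(sold) FROM books)

Result:
author
------
Atwood
Austen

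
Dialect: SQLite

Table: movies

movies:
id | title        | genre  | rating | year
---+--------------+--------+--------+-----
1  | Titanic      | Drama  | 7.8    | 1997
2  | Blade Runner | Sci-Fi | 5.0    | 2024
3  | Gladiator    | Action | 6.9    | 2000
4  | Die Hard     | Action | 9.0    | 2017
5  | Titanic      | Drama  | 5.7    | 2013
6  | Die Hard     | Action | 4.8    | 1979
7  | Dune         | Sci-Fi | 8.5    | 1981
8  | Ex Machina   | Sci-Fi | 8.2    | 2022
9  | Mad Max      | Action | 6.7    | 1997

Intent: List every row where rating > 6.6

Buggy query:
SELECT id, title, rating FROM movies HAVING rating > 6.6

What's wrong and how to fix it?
Bug: This is a non-aggregate query (no GROUP BY, no aggregates), so in SQLite the HAVING clause is invalid here; a row-level condition belongs in WHERE

Fix: Replace HAVING with WHERE since the condition applies to individual rows

Corrected query:
SELECT id, title, rating FROM movies WHERE rating > 6.6

Result:
id | title      | rating
---+------------+-------
1  | Titanic    | 7.8   
3  | Gladiator  | 6.9   
4  | Die Hard   | 9     
7  | Dune       | 8.5   
8  | Ex Machina | 8.2   
9  | Mad Max    | 6.7   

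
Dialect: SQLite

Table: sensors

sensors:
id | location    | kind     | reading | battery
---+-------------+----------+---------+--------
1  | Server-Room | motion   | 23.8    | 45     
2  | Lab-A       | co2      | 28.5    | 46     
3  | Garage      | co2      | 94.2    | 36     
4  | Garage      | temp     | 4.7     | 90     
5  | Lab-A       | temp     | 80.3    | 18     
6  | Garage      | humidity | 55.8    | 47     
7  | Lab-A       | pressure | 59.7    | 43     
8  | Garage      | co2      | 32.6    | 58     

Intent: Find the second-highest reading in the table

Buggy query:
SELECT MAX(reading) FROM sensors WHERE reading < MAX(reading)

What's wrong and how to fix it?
Bug: MAX(reading) on the right of the comparison is an aggregate-in-WHERE error

Fix: Put the inner MAX in a scalar subquery

Corrected query:
SELECT MAX(reading) FROM sensors WHERE reading < (SELECT MAX(reading) FROM sensors)

Result:
MAX(reading)
------------
80.3        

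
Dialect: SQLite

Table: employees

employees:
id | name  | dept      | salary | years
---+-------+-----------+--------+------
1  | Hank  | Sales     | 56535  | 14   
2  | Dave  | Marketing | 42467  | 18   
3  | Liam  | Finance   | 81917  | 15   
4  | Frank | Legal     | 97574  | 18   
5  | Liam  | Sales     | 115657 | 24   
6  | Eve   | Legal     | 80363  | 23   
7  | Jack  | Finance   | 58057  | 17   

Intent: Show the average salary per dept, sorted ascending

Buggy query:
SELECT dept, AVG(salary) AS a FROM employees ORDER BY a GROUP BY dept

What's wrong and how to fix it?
Bug: GROUP BY must precede ORDER BY

Fix: Reorder: SELECT … FROM … GROUP BY … ORDER BY …

Corrected query:
SELECT dept, AVG(salary) AS a FROM employees GROUP BY dept ORDER BY a

Result:
dept      | a      
----------+--------
Marketing | 42467  
Finance   | 69987  
Sales     | 86096  
Legal     | 88968.5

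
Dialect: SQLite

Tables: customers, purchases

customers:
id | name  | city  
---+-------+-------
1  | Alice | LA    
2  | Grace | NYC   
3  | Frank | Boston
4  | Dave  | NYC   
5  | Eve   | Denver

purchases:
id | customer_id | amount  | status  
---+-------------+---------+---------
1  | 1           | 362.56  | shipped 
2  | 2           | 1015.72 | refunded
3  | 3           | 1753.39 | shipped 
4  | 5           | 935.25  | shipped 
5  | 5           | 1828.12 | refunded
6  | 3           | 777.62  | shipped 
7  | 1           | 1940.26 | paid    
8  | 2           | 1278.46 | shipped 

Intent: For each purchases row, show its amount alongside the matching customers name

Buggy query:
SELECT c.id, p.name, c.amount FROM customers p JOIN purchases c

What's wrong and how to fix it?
Bug: Missing join condition: each purchases row is matched to all customers rows instead of just its own

Fix: Add ON c.customer_id = p.id to the JOIN

Corrected query:
SELECT c.id, p.name, c.amount FROM customers p JOIN purchases c ON c.customer_id = p.id

Result:
id | name  | amount 
---+-------+--------
1  | Alice | 362.56 
2  | Grace | 1015.72
3  | Frank | 1753.39
4  | Eve   | 935.25 
5  | Eve   | 1828.12
6  | Frank | 777.62 
7  | Alice | 1940.26
8  | Grace | 1278.46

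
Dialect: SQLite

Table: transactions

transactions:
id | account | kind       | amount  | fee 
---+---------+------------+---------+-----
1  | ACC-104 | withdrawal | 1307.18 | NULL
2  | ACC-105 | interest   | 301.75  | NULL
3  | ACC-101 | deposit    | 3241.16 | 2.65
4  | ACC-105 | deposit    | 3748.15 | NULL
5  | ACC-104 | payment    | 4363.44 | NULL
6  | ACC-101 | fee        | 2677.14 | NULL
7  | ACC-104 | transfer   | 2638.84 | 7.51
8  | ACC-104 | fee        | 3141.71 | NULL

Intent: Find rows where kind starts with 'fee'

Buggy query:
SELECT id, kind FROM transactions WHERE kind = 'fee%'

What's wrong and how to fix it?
Bug: Wildcards only work with LIKE; '=' treats '%' as a literal character

Fix: Use LIKE for wildcard pattern matching

Corrected query:
SELECT id, kind FROM transactions WHERE kind LIKE 'fee%'

Result:
id | kind
---+-----
6  | fee 
8  | fee 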